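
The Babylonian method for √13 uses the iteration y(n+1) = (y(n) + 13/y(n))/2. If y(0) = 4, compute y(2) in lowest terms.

1673/464

y(1) = (4 + 13/4)/2 = 29/8.
y(2) = (29/8 + 13/(29/8))/2 = 1673/464.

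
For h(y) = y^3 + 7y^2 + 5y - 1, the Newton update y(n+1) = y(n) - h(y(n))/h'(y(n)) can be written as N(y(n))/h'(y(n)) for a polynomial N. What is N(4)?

241

h'(y) = 3y^2 + 14y + 5.
N(y) = y·h'(y) - h(y) = y·(3y^2 + 14y + 5) - (y^3 + 7y^2 + 5y - 1) = 2y^3 + 7y^2 + 1.
N(4) = 241.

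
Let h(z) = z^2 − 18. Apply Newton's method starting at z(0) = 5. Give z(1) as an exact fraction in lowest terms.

43/10

h'(z) = 2z.
h(5) = 7, h'(5) = 10, so z(1) = 5 − 7/10 = 43/10.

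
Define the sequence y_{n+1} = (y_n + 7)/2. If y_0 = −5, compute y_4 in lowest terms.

y_1 = ((−5) + 7)/2 = 1.
y_2 = (1 + 7)/2 = 4.
y_3 = (4 + 7)/2 = 11/2.
y_4 = ((11/2) + 7)/2 = 25/4.

25/4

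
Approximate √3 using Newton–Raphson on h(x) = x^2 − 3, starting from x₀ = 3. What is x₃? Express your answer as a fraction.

97/56

h'(x) = 2x.
h(3) = 6, h'(3) = 6, so x₁ = 3 − 6/6 = 2.
h(2) = 1, h'(2) = 4, so x₂ = 2 − 1/4 = 7/4.
h(7/4) = 1/16, h'(7/4) = 7/2, so x₃ = (7/4) − (1/16)/(7/2) = 97/56.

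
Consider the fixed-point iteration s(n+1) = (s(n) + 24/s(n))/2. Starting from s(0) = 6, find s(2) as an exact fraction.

s(1) = (6 + 24/6)/2 = 5.
s(2) = (5 + 24/5)/2 = 49/10.

49/10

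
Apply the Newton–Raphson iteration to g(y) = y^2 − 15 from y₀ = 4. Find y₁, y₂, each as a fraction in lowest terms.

y₁ = 31/8, y₂ = 1921/496

g'(y) = 2y.
g(4) = 1, g'(4) = 8, so y₁ = 4 − 1/8 = 31/8.
g(31/8) = 1/64, g'(31/8) = 31/4, so y₂ = (31/8) − (1/64)/(31/4) = 1921/496.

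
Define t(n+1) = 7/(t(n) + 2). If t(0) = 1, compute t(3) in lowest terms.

91/47

t(1) = 7/(1 + 2) = 7/3.
t(2) = 7/(7/3 + 2) = 21/13.
t(3) = 7/(21/13 + 2) = 91/47.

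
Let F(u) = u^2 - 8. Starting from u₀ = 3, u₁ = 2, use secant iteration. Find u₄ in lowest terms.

478/169

F(3) = 1, F(2) = -4. u₂ = 2 - (-4)·(2 - 3)/((-4) - 1) = 14/5.
F(2) = -4, F(14/5) = -4/25. u₃ = (14/5) - (-4/25)·((14/5) - 2)/((-4/25) - (-4)) = 17/6.
F(14/5) = -4/25, F(17/6) = 1/36. u₄ = (17/6) - (1/36)·((17/6) - (14/5))/((1/36) - (-4/25)) = 478/169.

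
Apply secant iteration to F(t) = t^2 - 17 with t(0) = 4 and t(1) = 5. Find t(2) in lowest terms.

37/9

F(4) = -1, F(5) = 8. t(2) = 5 - 8·(5 - 4)/(8 - (-1)) = 37/9.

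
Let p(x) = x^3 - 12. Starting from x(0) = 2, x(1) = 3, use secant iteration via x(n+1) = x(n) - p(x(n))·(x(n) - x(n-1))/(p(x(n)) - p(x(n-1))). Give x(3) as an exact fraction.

5602/2469

p(2) = -4, p(3) = 15. x(2) = 3 - 15·(3 - 2)/(15 - (-4)) = 42/19.
p(3) = 15, p(42/19) = -8220/6859. x(3) = (42/19) - (-8220/6859)·((42/19) - 3)/((-8220/6859) - 15) = 5602/2469.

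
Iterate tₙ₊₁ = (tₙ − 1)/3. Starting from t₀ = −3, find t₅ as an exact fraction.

t₁ = ((−3) − 1)/3 = −4/3.
t₂ = ((−4/3) − 1)/3 = −7/9.
t₃ = ((−7/9) − 1)/3 = −16/27.
t₄ = ((−16/27) − 1)/3 = −43/81.
t₅ = ((−43/81) − 1)/3 = −124/243.

−124/243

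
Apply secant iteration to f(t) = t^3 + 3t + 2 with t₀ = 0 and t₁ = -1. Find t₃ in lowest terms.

-11/19

f(0) = 2, f(-1) = -2. t₂ = (-1) - (-2)·((-1) - 0)/((-2) - 2) = -1/2.
f(-1) = -2, f(-1/2) = 3/8. t₃ = (-1/2) - (3/8)·((-1/2) - (-1))/((3/8) - (-2)) = -11/19.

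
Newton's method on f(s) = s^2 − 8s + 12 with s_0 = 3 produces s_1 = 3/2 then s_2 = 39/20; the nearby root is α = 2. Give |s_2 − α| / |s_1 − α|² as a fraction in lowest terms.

1/5

s_1 − α = 3/2 − 2 = −1/2, so |s_1 − α| = 1/2.
s_2 − α = 39/20 − 2 = −1/20, so |s_2 − α| = 1/20.
|s_1 − α|² = 1/4.
Ratio = (1/20) / (1/4) = 1/5.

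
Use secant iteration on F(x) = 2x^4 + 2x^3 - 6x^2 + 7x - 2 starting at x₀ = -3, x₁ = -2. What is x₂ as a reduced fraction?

-134/55

F(-3) = 31, F(-2) = -24. x₂ = (-2) - (-24)·((-2) - (-3))/((-24) - 31) = -134/55.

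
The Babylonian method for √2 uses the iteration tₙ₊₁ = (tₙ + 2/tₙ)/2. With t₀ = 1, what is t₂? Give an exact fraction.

17/12

t₁ = (1 + 2/1)/2 = 3/2.
t₂ = (3/2 + 2/(3/2))/2 = 17/12.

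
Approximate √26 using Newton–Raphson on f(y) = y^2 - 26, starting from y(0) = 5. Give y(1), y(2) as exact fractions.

y(1) = 51/10, y(2) = 5201/1020

f'(y) = 2y.
f(5) = -1, f'(5) = 10, so y(1) = 5 - (-1)/10 = 51/10.
f(51/10) = 1/100, f'(51/10) = 51/5, so y(2) = (51/10) - (1/100)/(51/5) = 5201/1020.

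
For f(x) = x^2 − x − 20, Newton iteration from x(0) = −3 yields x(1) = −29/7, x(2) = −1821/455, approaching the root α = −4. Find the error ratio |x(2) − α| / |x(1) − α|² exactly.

7/65

x(1) − α = −29/7 − (−4) = −29/7 + 4 = −1/7, so |x(1) − α| = 1/7.
x(2) − α = −1821/455 − (−4) = −1821/455 + 4 = −1/455, so |x(2) − α| = 1/455.
|x(1) − α|² = 1/49.
Ratio = (1/455) / (1/49) = 7/65.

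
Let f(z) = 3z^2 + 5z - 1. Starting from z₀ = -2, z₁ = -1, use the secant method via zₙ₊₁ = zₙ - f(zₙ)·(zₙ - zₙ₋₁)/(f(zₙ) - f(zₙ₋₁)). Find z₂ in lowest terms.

f(-2) = 1, f(-1) = -3. z₂ = (-1) - (-3)·((-1) - (-2))/((-3) - 1) = -7/4.

-7/4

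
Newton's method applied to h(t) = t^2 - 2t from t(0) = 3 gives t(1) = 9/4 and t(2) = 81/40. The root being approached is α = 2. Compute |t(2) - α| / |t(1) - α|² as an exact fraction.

2/5

t(1) - α = 9/4 - 2 = 1/4, so |t(1) - α| = 1/4.
t(2) - α = 81/40 - 2 = 1/40, so |t(2) - α| = 1/40.
|t(1) - α|² = 1/16.
Ratio = (1/40) / (1/16) = 2/5.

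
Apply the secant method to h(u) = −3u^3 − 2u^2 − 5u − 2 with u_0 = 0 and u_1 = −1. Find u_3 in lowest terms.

−2/5

h(0) = −2, h(−1) = 4. u_2 = (−1) − 4·((−1) − 0)/(4 − (−2)) = −1/3.
h(−1) = 4, h(−1/3) = −4/9. u_3 = (−1/3) − (−4/9)·((−1/3) − (−1))/((−4/9) − 4) = −2/5.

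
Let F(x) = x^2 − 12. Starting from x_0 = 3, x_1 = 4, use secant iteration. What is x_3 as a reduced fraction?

45/13

F(3) = −3, F(4) = 4. x_2 = 4 − 4·(4 − 3)/(4 − (−3)) = 24/7.
F(4) = 4, F(24/7) = −12/49. x_3 = (24/7) − (−12/49)·((24/7) − 4)/((−12/49) − 4) = 45/13.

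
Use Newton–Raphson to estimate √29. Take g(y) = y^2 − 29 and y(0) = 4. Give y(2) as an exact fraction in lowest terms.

3881/720

g'(y) = 2y.
g(4) = −13, g'(4) = 8, so y(1) = 4 − (−13)/8 = 45/8.
g(45/8) = 169/64, g'(45/8) = 45/4, so y(2) = (45/8) − (169/64)/(45/4) = 3881/720.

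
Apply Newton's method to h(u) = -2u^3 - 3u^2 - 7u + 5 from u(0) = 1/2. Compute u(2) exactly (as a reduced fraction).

h'(u) = -6u^2 - 6u - 7.
h(1/2) = 1/2, h'(1/2) = -23/2, so u(1) = (1/2) - (1/2)/(-23/2) = 25/46.
h(25/46) = -140/12167, h'(25/46) = -12731/1058, so u(2) = (25/46) - (-140/12167)/(-12731/1058) = 317715/585626.

317715/585626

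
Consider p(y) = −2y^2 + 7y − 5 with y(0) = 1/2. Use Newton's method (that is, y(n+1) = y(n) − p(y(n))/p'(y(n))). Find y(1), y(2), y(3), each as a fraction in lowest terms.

y(1) = 9/10, y(2) = 169/170, y(3) = 43689/43690

p'(y) = −4y + 7.
p(1/2) = −2, p'(1/2) = 5, so y(1) = (1/2) − (−2)/5 = 9/10.
p(9/10) = −8/25, p'(9/10) = 17/5, so y(2) = (9/10) − (−8/25)/(17/5) = 169/170.
p(169/170) = −128/7225, p'(169/170) = 257/85, so y(3) = (169/170) − (−128/7225)/(257/85) = 43689/43690.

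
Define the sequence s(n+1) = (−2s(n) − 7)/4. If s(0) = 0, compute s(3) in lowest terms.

s(1) = (−2·0 − 7)/4 = −7/4.
s(2) = (−2·(−7/4) − 7)/4 = −7/8.
s(3) = (−2·(−7/8) − 7)/4 = −21/16.

−21/16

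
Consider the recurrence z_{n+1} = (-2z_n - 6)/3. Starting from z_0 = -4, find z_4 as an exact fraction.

z_1 = (-2·(-4) - 6)/3 = 2/3.
z_2 = (-2·(2/3) - 6)/3 = -22/9.
z_3 = (-2·(-22/9) - 6)/3 = -10/27.
z_4 = (-2·(-10/27) - 6)/3 = -142/81.

-142/81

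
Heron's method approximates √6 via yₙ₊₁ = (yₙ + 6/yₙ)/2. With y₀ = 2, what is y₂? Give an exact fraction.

y₁ = (2 + 6/2)/2 = 5/2.
y₂ = (5/2 + 6/(5/2))/2 = 49/20.

49/20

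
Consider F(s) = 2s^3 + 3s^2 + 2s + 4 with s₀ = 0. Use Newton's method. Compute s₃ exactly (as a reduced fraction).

−2630/1603

F'(s) = 6s^2 + 6s + 2.
F(0) = 4, F'(0) = 2, so s₁ = 0 − 4/2 = −2.
F(−2) = −4, F'(−2) = 14, so s₂ = (−2) − (−4)/14 = −12/7.
F(−12/7) = −236/343, F'(−12/7) = 458/49, so s₃ = (−12/7) − (−236/343)/(458/49) = −2630/1603.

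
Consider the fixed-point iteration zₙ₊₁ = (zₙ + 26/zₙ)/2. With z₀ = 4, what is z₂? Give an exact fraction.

z₁ = (4 + 26/4)/2 = 21/4.
z₂ = (21/4 + 26/(21/4))/2 = 857/168.

857/168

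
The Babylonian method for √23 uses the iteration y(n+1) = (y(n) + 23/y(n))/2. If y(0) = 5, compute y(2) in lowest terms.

y(1) = (5 + 23/5)/2 = 24/5.
y(2) = (24/5 + 23/(24/5))/2 = 1151/240.

1151/240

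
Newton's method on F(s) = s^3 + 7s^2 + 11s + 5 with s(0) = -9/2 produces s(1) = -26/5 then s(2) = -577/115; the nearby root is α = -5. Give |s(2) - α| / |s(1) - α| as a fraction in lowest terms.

s(1) - α = -26/5 - (-5) = -26/5 + 5 = -1/5, so |s(1) - α| = 1/5.
s(2) - α = -577/115 - (-5) = -577/115 + 5 = -2/115, so |s(2) - α| = 2/115.
Ratio = (2/115) / (1/5) = 2/23.

2/23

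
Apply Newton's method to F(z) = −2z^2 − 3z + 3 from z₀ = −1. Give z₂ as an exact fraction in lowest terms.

−53/17

F'(z) = −4z − 3.
F(−1) = 4, F'(−1) = 1, so z₁ = (−1) − 4/1 = −5.
F(−5) = −32, F'(−5) = 17, so z₂ = (−5) − (−32)/17 = −53/17.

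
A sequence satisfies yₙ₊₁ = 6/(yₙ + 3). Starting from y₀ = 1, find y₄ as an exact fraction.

26/19

y₁ = 6/(1 + 3) = 3/2.
y₂ = 6/(3/2 + 3) = 4/3.
y₃ = 6/(4/3 + 3) = 18/13.
y₄ = 6/(18/13 + 3) = 26/19.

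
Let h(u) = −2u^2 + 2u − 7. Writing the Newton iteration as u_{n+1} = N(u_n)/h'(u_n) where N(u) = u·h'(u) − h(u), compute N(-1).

5

h'(u) = −4u + 2.
N(u) = u·h'(u) − h(u) = u·(−4u + 2) − (−2u^2 + 2u − 7) = −2u^2 + 7.
N(-1) = 5.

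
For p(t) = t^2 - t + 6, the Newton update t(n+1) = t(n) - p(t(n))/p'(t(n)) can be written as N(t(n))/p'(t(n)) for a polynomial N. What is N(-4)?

p'(t) = 2t - 1.
N(t) = t·p'(t) - p(t) = t·(2t - 1) - (t^2 - t + 6) = t^2 - 6.
N(-4) = 10.

10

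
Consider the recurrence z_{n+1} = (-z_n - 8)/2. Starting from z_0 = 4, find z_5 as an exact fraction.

z_1 = (-4 - 8)/2 = -6.
z_2 = (-(-6) - 8)/2 = -1.
z_3 = (-(-1) - 8)/2 = -7/2.
z_4 = (-(-7/2) - 8)/2 = -9/4.
z_5 = (-(-9/4) - 8)/2 = -23/8.

-23/8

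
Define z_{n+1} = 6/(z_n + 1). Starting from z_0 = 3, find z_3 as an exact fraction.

30/17

z_1 = 6/(3 + 1) = 3/2.
z_2 = 6/(3/2 + 1) = 12/5.
z_3 = 6/(12/5 + 1) = 30/17.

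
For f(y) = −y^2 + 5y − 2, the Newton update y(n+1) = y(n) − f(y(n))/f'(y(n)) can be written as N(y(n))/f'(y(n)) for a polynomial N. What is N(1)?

f'(y) = −2y + 5.
N(y) = y·f'(y) − f(y) = y·(−2y + 5) − (−y^2 + 5y − 2) = −y^2 + 2.
N(1) = 1.

1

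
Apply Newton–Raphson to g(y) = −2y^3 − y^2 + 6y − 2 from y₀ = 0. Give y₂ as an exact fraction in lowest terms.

g'(y) = −6y^2 − 2y + 6.
g(0) = −2, g'(0) = 6, so y₁ = 0 − (−2)/6 = 1/3.
g(1/3) = −5/27, g'(1/3) = 14/3, so y₂ = (1/3) − (−5/27)/(14/3) = 47/126.

47/126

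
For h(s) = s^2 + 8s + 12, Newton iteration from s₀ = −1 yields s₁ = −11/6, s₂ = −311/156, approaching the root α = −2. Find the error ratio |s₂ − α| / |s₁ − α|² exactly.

s₁ − α = −11/6 − (−2) = −11/6 + 2 = 1/6, so |s₁ − α| = 1/6.
s₂ − α = −311/156 − (−2) = −311/156 + 2 = 1/156, so |s₂ − α| = 1/156.
|s₁ − α|² = 1/36.
Ratio = (1/156) / (1/36) = 3/13.

3/13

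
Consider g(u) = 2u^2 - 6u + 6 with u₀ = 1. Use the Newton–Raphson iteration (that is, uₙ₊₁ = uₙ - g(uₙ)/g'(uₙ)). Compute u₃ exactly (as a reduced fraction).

2

g'(u) = 4u - 6.
g(1) = 2, g'(1) = -2, so u₁ = 1 - 2/(-2) = 2.
g(2) = 2, g'(2) = 2, so u₂ = 2 - 2/2 = 1.
g(1) = 2, g'(1) = -2, so u₃ = 1 - 2/(-2) = 2.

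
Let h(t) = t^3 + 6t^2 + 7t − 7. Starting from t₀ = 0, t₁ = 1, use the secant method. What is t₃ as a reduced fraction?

43/71

h(0) = −7, h(1) = 7. t₂ = 1 − 7·(1 − 0)/(7 − (−7)) = 1/2.
h(1) = 7, h(1/2) = −15/8. t₃ = (1/2) − (−15/8)·((1/2) − 1)/((−15/8) − 7) = 43/71.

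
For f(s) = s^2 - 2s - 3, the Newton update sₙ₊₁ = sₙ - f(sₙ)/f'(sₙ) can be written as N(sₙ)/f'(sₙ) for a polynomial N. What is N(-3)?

f'(s) = 2s - 2.
N(s) = s·f'(s) - f(s) = s·(2s - 2) - (s^2 - 2s - 3) = s^2 + 3.
N(-3) = 12.

12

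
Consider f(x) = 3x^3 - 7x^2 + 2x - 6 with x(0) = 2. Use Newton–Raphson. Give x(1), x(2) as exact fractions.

f'(x) = 9x^2 - 14x + 2.
f(2) = -6, f'(2) = 10, so x(1) = 2 - (-6)/10 = 13/5.
f(13/5) = 576/125, f'(13/5) = 661/25, so x(2) = (13/5) - (576/125)/(661/25) = 8017/3305.

x(1) = 13/5, x(2) = 8017/3305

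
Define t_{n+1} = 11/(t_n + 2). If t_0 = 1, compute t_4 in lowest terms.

737/321

t_1 = 11/(1 + 2) = 11/3.
t_2 = 11/(11/3 + 2) = 33/17.
t_3 = 11/(33/17 + 2) = 187/67.
t_4 = 11/(187/67 + 2) = 737/321.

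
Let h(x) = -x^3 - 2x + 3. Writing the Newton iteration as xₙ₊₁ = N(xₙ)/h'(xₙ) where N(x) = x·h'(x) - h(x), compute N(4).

h'(x) = -3x^2 - 2.
N(x) = x·h'(x) - h(x) = x·(-3x^2 - 2) - (-x^3 - 2x + 3) = -2x^3 - 3.
N(4) = -131.

-131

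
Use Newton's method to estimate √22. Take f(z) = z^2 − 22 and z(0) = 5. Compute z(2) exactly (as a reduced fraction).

4409/940

f'(z) = 2z.
f(5) = 3, f'(5) = 10, so z(1) = 5 − 3/10 = 47/10.
f(47/10) = 9/100, f'(47/10) = 47/5, so z(2) = (47/10) − (9/100)/(47/5) = 4409/940.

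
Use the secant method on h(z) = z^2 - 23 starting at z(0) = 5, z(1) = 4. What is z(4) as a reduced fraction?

h(5) = 2, h(4) = -7. z(2) = 4 - (-7)·(4 - 5)/((-7) - 2) = 43/9.
h(4) = -7, h(43/9) = -14/81. z(3) = (43/9) - (-14/81)·((43/9) - 4)/((-14/81) - (-7)) = 379/79.
h(43/9) = -14/81, h(379/79) = 98/6241. z(4) = (379/79) - (98/6241)·((379/79) - (43/9))/((98/6241) - (-14/81)) = 16325/3404.

16325/3404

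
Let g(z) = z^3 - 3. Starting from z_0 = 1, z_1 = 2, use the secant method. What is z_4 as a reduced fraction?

g(1) = -2, g(2) = 5. z_2 = 2 - 5·(2 - 1)/(5 - (-2)) = 9/7.
g(2) = 5, g(9/7) = -300/343. z_3 = (9/7) - (-300/343)·((9/7) - 2)/((-300/343) - 5) = 561/403.
g(9/7) = -300/343, g(561/403) = -19794000/65450827. z_4 = (561/403) - (-19794000/65450827)·((561/403) - (9/7))/((-19794000/65450827) - (-300/343)) = 20671423/14273229.

20671423/14273229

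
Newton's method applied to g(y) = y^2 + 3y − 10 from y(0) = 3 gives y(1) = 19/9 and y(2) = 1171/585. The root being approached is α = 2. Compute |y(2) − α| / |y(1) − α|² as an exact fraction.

y(1) − α = 19/9 − 2 = 1/9, so |y(1) − α| = 1/9.
y(2) − α = 1171/585 − 2 = 1/585, so |y(2) − α| = 1/585.
|y(1) − α|² = 1/81.
Ratio = (1/585) / (1/81) = 9/65.

9/65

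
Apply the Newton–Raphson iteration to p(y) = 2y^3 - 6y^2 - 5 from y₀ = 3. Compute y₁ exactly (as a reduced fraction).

p'(y) = 6y^2 - 12y.
p(3) = -5, p'(3) = 18, so y₁ = 3 - (-5)/18 = 59/18.

59/18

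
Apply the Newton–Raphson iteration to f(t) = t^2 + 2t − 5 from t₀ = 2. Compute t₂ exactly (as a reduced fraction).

29/20

f'(t) = 2t + 2.
f(2) = 3, f'(2) = 6, so t₁ = 2 − 3/6 = 3/2.
f(3/2) = 1/4, f'(3/2) = 5, so t₂ = (3/2) − (1/4)/5 = 29/20.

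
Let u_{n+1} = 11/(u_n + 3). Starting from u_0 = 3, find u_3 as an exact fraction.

u_1 = 11/(3 + 3) = 11/6.
u_2 = 11/(11/6 + 3) = 66/29.
u_3 = 11/(66/29 + 3) = 319/153.

319/153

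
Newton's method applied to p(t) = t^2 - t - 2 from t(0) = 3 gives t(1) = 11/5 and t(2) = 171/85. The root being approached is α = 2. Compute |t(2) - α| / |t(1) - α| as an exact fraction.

t(1) - α = 11/5 - 2 = 1/5, so |t(1) - α| = 1/5.
t(2) - α = 171/85 - 2 = 1/85, so |t(2) - α| = 1/85.
Ratio = (1/85) / (1/5) = 1/17.

1/17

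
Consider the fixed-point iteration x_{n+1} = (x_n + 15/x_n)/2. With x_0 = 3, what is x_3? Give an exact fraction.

1921/496

x_1 = (3 + 15/3)/2 = 4.
x_2 = (4 + 15/4)/2 = 31/8.
x_3 = (31/8 + 15/(31/8))/2 = 1921/496.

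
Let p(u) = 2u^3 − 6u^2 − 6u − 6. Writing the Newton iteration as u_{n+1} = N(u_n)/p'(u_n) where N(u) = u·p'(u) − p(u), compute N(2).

p'(u) = 6u^2 − 12u − 6.
N(u) = u·p'(u) − p(u) = u·(6u^2 − 12u − 6) − (2u^3 − 6u^2 − 6u − 6) = 4u^3 − 6u^2 + 6.
N(2) = 14.

14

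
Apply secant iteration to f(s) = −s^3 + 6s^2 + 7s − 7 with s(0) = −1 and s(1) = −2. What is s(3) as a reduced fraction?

f(−1) = −7, f(−2) = 11. s(2) = (−2) − 11·((−2) − (−1))/(11 − (−7)) = −25/18.
f(−2) = 11, f(−25/18) = −14399/5832. s(3) = (−25/18) − (−14399/5832)·((−25/18) − (−2))/((−14399/5832) − 11) = −10718/7141.

−10718/7141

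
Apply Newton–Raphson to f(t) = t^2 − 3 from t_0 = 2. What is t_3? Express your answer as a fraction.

f'(t) = 2t.
f(2) = 1, f'(2) = 4, so t_1 = 2 − 1/4 = 7/4.
f(7/4) = 1/16, f'(7/4) = 7/2, so t_2 = (7/4) − (1/16)/(7/2) = 97/56.
f(97/56) = 1/3136, f'(97/56) = 97/28, so t_3 = (97/56) − (1/3136)/(97/28) = 18817/10864.

18817/10864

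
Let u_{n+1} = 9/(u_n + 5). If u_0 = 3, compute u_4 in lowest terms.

u_1 = 9/(3 + 5) = 9/8.
u_2 = 9/(9/8 + 5) = 72/49.
u_3 = 9/(72/49 + 5) = 441/317.
u_4 = 9/(441/317 + 5) = 2853/2026.

2853/2026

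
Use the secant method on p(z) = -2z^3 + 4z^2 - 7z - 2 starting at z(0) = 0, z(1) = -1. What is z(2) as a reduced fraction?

-2/13

p(0) = -2, p(-1) = 11. z(2) = (-1) - 11·((-1) - 0)/(11 - (-2)) = -2/13.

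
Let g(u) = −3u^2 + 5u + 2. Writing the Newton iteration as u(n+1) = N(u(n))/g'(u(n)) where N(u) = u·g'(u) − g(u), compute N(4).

−50

g'(u) = −6u + 5.
N(u) = u·g'(u) − g(u) = u·(−6u + 5) − (−3u^2 + 5u + 2) = −3u^2 − 2.
N(4) = −50.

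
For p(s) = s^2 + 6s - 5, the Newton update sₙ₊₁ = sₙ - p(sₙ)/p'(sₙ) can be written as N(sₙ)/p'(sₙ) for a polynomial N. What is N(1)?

6

p'(s) = 2s + 6.
N(s) = s·p'(s) - p(s) = s·(2s + 6) - (s^2 + 6s - 5) = s^2 + 5.
N(1) = 6.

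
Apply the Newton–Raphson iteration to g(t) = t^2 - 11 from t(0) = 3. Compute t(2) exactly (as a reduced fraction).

g'(t) = 2t.
g(3) = -2, g'(3) = 6, so t(1) = 3 - (-2)/6 = 10/3.
g(10/3) = 1/9, g'(10/3) = 20/3, so t(2) = (10/3) - (1/9)/(20/3) = 199/60.

199/60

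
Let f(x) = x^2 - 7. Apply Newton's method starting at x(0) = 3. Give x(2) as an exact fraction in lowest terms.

127/48

f'(x) = 2x.
f(3) = 2, f'(3) = 6, so x(1) = 3 - 2/6 = 8/3.
f(8/3) = 1/9, f'(8/3) = 16/3, so x(2) = (8/3) - (1/9)/(16/3) = 127/48.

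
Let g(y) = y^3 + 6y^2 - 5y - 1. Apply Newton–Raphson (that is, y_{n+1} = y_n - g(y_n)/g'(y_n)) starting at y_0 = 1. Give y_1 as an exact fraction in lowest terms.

g'(y) = 3y^2 + 12y - 5.
g(1) = 1, g'(1) = 10, so y_1 = 1 - 1/10 = 9/10.

9/10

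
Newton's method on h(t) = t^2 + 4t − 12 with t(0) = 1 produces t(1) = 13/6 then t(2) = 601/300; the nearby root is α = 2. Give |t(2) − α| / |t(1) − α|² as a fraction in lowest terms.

3/25

t(1) − α = 13/6 − 2 = 1/6, so |t(1) − α| = 1/6.
t(2) − α = 601/300 − 2 = 1/300, so |t(2) − α| = 1/300.
|t(1) − α|² = 1/36.
Ratio = (1/300) / (1/36) = 3/25.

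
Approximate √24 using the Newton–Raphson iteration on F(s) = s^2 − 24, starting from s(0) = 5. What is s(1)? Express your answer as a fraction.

49/10

F'(s) = 2s.
F(5) = 1, F'(5) = 10, so s(1) = 5 − 1/10 = 49/10.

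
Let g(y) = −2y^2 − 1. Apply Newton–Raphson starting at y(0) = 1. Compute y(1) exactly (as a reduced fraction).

1/4

g'(y) = −4y.
g(1) = −3, g'(1) = −4, so y(1) = 1 − (−3)/(−4) = 1/4.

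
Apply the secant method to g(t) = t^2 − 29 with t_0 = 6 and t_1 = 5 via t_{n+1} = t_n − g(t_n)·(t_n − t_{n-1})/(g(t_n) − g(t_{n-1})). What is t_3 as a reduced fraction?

307/57

g(6) = 7, g(5) = −4. t_2 = 5 − (−4)·(5 − 6)/((−4) − 7) = 59/11.
g(5) = −4, g(59/11) = −28/121. t_3 = (59/11) − (−28/121)·((59/11) − 5)/((−28/121) − (−4)) = 307/57.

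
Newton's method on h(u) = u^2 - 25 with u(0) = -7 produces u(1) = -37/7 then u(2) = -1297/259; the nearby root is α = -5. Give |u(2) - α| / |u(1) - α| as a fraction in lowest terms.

1/37

u(1) - α = -37/7 - (-5) = -37/7 + 5 = -2/7, so |u(1) - α| = 2/7.
u(2) - α = -1297/259 - (-5) = -1297/259 + 5 = -2/259, so |u(2) - α| = 2/259.
Ratio = (2/259) / (2/7) = 1/37.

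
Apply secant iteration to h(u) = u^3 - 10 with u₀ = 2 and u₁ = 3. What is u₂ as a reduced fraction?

h(2) = -2, h(3) = 17. u₂ = 3 - 17·(3 - 2)/(17 - (-2)) = 40/19.

40/19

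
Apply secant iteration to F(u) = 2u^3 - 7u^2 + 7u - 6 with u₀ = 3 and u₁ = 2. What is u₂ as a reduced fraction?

12/5

F(3) = 6, F(2) = -4. u₂ = 2 - (-4)·(2 - 3)/((-4) - 6) = 12/5.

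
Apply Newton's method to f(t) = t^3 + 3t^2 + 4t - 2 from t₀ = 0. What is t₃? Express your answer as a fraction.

f'(t) = 3t^2 + 6t + 4.
f(0) = -2, f'(0) = 4, so t₁ = 0 - (-2)/4 = 1/2.
f(1/2) = 7/8, f'(1/2) = 31/4, so t₂ = (1/2) - (7/8)/(31/4) = 12/31.
f(12/31) = 1666/29791, f'(12/31) = 6508/961, so t₃ = (12/31) - (1666/29791)/(6508/961) = 38215/100874.

38215/100874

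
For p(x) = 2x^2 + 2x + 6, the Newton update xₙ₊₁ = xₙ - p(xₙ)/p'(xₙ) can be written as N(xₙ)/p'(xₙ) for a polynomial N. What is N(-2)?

p'(x) = 4x + 2.
N(x) = x·p'(x) - p(x) = x·(4x + 2) - (2x^2 + 2x + 6) = 2x^2 - 6.
N(-2) = 2.

2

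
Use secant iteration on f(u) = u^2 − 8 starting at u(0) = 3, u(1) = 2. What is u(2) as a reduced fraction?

f(3) = 1, f(2) = −4. u(2) = 2 − (−4)·(2 − 3)/((−4) − 1) = 14/5.

14/5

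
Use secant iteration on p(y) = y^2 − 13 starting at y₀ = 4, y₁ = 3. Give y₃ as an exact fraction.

p(4) = 3, p(3) = −4. y₂ = 3 − (−4)·(3 − 4)/((−4) − 3) = 25/7.
p(3) = −4, p(25/7) = −12/49. y₃ = (25/7) − (−12/49)·((25/7) − 3)/((−12/49) − (−4)) = 83/23.

83/23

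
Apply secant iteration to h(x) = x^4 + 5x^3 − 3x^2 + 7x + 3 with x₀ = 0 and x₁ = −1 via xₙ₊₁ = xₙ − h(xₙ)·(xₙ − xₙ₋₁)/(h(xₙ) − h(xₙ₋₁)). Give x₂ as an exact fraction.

h(0) = 3, h(−1) = −11. x₂ = (−1) − (−11)·((−1) − 0)/((−11) − 3) = −3/14.

−3/14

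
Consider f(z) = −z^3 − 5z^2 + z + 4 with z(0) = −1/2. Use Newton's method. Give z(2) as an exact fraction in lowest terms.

−63044/72261

f'(z) = −3z^2 − 10z + 1.
f(−1/2) = 19/8, f'(−1/2) = 21/4, so z(1) = (−1/2) − (19/8)/(21/4) = −20/21.
f(−20/21) = −5776/9261, f'(−20/21) = 1147/147, so z(2) = (−20/21) − (−5776/9261)/(1147/147) = −63044/72261.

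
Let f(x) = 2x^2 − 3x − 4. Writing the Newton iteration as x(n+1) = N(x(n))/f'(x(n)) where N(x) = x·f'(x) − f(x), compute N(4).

f'(x) = 4x − 3.
N(x) = x·f'(x) − f(x) = x·(4x − 3) − (2x^2 − 3x − 4) = 2x^2 + 4.
N(4) = 36.

36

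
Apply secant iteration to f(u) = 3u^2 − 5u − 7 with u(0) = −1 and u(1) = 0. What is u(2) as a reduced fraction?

−7/8

f(−1) = 1, f(0) = −7. u(2) = 0 − (−7)·(0 − (−1))/((−7) − 1) = −7/8.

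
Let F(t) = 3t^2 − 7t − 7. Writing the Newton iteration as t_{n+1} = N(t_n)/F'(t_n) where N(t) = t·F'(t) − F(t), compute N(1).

F'(t) = 6t − 7.
N(t) = t·F'(t) − F(t) = t·(6t − 7) − (3t^2 − 7t − 7) = 3t^2 + 7.
N(1) = 10.

10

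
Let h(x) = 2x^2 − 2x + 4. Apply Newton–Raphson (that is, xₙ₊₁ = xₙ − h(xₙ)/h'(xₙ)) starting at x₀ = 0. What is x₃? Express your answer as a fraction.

−14/3

h'(x) = 4x − 2.
h(0) = 4, h'(0) = −2, so x₁ = 0 − 4/(−2) = 2.
h(2) = 8, h'(2) = 6, so x₂ = 2 − 8/6 = 2/3.
h(2/3) = 32/9, h'(2/3) = 2/3, so x₃ = (2/3) − (32/9)/(2/3) = −14/3.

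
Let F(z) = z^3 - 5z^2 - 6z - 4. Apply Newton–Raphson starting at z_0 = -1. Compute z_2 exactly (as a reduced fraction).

-1003/399

F'(z) = 3z^2 - 10z - 6.
F(-1) = -4, F'(-1) = 7, so z_1 = (-1) - (-4)/7 = -3/7.
F(-3/7) = -832/343, F'(-3/7) = -57/49, so z_2 = (-3/7) - (-832/343)/(-57/49) = -1003/399.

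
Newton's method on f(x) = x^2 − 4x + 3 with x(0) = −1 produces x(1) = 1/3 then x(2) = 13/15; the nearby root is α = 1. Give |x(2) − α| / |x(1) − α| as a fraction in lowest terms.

1/5

x(1) − α = 1/3 − 1 = −2/3, so |x(1) − α| = 2/3.
x(2) − α = 13/15 − 1 = −2/15, so |x(2) − α| = 2/15.
Ratio = (2/15) / (2/3) = 1/5.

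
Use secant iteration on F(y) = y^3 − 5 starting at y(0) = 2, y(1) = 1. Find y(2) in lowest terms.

11/7

F(2) = 3, F(1) = −4. y(2) = 1 − (−4)·(1 − 2)/((−4) − 3) = 11/7.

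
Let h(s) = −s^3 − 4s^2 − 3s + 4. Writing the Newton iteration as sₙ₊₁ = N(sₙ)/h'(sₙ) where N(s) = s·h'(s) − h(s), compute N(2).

h'(s) = −3s^2 − 8s − 3.
N(s) = s·h'(s) − h(s) = s·(−3s^2 − 8s − 3) − (−s^3 − 4s^2 − 3s + 4) = −2s^3 − 4s^2 − 4.
N(2) = −36.

−36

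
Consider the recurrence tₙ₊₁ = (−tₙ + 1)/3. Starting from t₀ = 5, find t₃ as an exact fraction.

t₁ = (−5 + 1)/3 = −4/3.
t₂ = (−(−4/3) + 1)/3 = 7/9.
t₃ = (−(7/9) + 1)/3 = 2/27.

2/27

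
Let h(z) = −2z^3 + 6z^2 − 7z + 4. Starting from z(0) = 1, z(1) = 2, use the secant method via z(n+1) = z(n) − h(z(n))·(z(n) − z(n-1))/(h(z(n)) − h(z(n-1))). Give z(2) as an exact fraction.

h(1) = 1, h(2) = −2. z(2) = 2 − (−2)·(2 − 1)/((−2) − 1) = 4/3.

4/3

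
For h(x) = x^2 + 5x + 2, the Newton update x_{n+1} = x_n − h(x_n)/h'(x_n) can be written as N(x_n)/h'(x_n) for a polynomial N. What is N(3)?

7

h'(x) = 2x + 5.
N(x) = x·h'(x) − h(x) = x·(2x + 5) − (x^2 + 5x + 2) = x^2 − 2.
N(3) = 7.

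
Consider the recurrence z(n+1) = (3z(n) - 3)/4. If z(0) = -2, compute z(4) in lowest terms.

-687/256

z(1) = (3·(-2) - 3)/4 = -9/4.
z(2) = (3·(-9/4) - 3)/4 = -39/16.
z(3) = (3·(-39/16) - 3)/4 = -165/64.
z(4) = (3·(-165/64) - 3)/4 = -687/256.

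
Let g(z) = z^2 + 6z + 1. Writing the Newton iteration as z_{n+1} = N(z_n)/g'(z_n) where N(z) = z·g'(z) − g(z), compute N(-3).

g'(z) = 2z + 6.
N(z) = z·g'(z) − g(z) = z·(2z + 6) − (z^2 + 6z + 1) = z^2 − 1.
N(-3) = 8.

8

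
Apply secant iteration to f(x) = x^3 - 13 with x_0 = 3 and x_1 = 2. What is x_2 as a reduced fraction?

43/19

f(3) = 14, f(2) = -5. x_2 = 2 - (-5)·(2 - 3)/((-5) - 14) = 43/19.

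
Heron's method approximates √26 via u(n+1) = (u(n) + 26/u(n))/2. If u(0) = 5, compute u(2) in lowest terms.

5201/1020

u(1) = (5 + 26/5)/2 = 51/10.
u(2) = (51/10 + 26/(51/10))/2 = 5201/1020.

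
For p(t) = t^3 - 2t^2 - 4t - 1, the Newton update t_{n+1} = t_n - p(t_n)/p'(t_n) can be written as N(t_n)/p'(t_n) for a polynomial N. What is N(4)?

p'(t) = 3t^2 - 4t - 4.
N(t) = t·p'(t) - p(t) = t·(3t^2 - 4t - 4) - (t^3 - 2t^2 - 4t - 1) = 2t^3 - 2t^2 + 1.
N(4) = 97.

97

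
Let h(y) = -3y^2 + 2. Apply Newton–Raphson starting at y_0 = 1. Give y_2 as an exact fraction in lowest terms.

49/60

h'(y) = -6y.
h(1) = -1, h'(1) = -6, so y_1 = 1 - (-1)/(-6) = 5/6.
h(5/6) = -1/12, h'(5/6) = -5, so y_2 = (5/6) - (-1/12)/(-5) = 49/60.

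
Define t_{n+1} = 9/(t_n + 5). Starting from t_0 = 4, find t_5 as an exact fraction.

t_1 = 9/(4 + 5) = 1.
t_2 = 9/(1 + 5) = 3/2.
t_3 = 9/(3/2 + 5) = 18/13.
t_4 = 9/(18/13 + 5) = 117/83.
t_5 = 9/(117/83 + 5) = 747/532.

747/532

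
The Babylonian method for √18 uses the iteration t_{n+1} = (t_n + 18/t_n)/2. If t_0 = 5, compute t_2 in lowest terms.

t_1 = (5 + 18/5)/2 = 43/10.
t_2 = (43/10 + 18/(43/10))/2 = 3649/860.

3649/860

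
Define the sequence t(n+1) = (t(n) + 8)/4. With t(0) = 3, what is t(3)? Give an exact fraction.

t(1) = (3 + 8)/4 = 11/4.
t(2) = ((11/4) + 8)/4 = 43/16.
t(3) = ((43/16) + 8)/4 = 171/64.

171/64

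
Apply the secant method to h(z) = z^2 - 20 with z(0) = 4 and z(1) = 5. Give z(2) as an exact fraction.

40/9

h(4) = -4, h(5) = 5. z(2) = 5 - 5·(5 - 4)/(5 - (-4)) = 40/9.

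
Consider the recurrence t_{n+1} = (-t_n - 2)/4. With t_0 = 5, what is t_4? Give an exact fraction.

t_1 = (-5 - 2)/4 = -7/4.
t_2 = (-(-7/4) - 2)/4 = -1/16.
t_3 = (-(-1/16) - 2)/4 = -31/64.
t_4 = (-(-31/64) - 2)/4 = -97/256.

-97/256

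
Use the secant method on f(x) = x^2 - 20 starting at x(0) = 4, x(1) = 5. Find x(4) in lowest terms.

1525/341

f(4) = -4, f(5) = 5. x(2) = 5 - 5·(5 - 4)/(5 - (-4)) = 40/9.
f(5) = 5, f(40/9) = -20/81. x(3) = (40/9) - (-20/81)·((40/9) - 5)/((-20/81) - 5) = 76/17.
f(40/9) = -20/81, f(76/17) = -4/289. x(4) = (76/17) - (-4/289)·((76/17) - (40/9))/((-4/289) - (-20/81)) = 1525/341.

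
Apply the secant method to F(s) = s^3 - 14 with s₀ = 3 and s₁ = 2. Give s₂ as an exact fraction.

44/19

F(3) = 13, F(2) = -6. s₂ = 2 - (-6)·(2 - 3)/((-6) - 13) = 44/19.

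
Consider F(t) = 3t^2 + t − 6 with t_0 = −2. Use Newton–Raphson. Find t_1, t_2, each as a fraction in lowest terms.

F'(t) = 6t + 1.
F(−2) = 4, F'(−2) = −11, so t_1 = (−2) − 4/(−11) = −18/11.
F(−18/11) = 48/121, F'(−18/11) = −97/11, so t_2 = (−18/11) − (48/121)/(−97/11) = −1698/1067.

t_1 = −18/11, t_2 = −1698/1067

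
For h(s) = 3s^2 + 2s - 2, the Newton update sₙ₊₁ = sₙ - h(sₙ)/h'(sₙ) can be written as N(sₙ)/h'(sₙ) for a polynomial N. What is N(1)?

h'(s) = 6s + 2.
N(s) = s·h'(s) - h(s) = s·(6s + 2) - (3s^2 + 2s - 2) = 3s^2 + 2.
N(1) = 5.

5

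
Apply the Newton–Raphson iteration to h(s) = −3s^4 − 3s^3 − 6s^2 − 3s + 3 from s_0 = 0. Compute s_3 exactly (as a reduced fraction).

h'(s) = −12s^3 − 9s^2 − 12s − 3.
h(0) = 3, h'(0) = −3, so s_1 = 0 − 3/(−3) = 1.
h(1) = −12, h'(1) = −36, so s_2 = 1 − (−12)/(−36) = 2/3.
h(2/3) = −85/27, h'(2/3) = −167/9, so s_3 = (2/3) − (−85/27)/(−167/9) = 83/167.

83/167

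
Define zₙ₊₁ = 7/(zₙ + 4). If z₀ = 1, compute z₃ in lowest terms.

z₁ = 7/(1 + 4) = 7/5.
z₂ = 7/(7/5 + 4) = 35/27.
z₃ = 7/(35/27 + 4) = 189/143.

189/143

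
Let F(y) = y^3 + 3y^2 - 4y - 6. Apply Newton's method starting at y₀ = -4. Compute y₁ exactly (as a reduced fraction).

-37/10

F'(y) = 3y^2 + 6y - 4.
F(-4) = -6, F'(-4) = 20, so y₁ = (-4) - (-6)/20 = -37/10.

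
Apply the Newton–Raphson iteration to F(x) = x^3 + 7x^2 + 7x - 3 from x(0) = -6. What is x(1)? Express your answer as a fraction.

-177/31

F'(x) = 3x^2 + 14x + 7.
F(-6) = -9, F'(-6) = 31, so x(1) = (-6) - (-9)/31 = -177/31.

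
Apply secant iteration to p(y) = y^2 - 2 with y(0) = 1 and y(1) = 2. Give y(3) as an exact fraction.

7/5

p(1) = -1, p(2) = 2. y(2) = 2 - 2·(2 - 1)/(2 - (-1)) = 4/3.
p(2) = 2, p(4/3) = -2/9. y(3) = (4/3) - (-2/9)·((4/3) - 2)/((-2/9) - 2) = 7/5.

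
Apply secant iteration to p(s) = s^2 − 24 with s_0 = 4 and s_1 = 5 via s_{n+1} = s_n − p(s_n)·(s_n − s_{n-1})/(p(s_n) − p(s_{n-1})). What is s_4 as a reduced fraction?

4801/980

p(4) = −8, p(5) = 1. s_2 = 5 − 1·(5 − 4)/(1 − (−8)) = 44/9.
p(5) = 1, p(44/9) = −8/81. s_3 = (44/9) − (−8/81)·((44/9) − 5)/((−8/81) − 1) = 436/89.
p(44/9) = −8/81, p(436/89) = −8/7921. s_4 = (436/89) − (−8/7921)·((436/89) − (44/9))/((−8/7921) − (−8/81)) = 4801/980.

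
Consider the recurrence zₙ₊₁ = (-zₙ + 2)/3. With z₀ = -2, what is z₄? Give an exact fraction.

z₁ = (-(-2) + 2)/3 = 4/3.
z₂ = (-(4/3) + 2)/3 = 2/9.
z₃ = (-(2/9) + 2)/3 = 16/27.
z₄ = (-(16/27) + 2)/3 = 38/81.

38/81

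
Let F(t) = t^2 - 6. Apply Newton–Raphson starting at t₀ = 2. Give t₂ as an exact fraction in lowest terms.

F'(t) = 2t.
F(2) = -2, F'(2) = 4, so t₁ = 2 - (-2)/4 = 5/2.
F(5/2) = 1/4, F'(5/2) = 5, so t₂ = (5/2) - (1/4)/5 = 49/20.

49/20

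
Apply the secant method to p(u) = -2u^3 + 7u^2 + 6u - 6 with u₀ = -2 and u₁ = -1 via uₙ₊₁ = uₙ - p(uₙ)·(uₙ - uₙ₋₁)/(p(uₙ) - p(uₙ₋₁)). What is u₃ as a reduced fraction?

-15446/12923

p(-2) = 26, p(-1) = -3. u₂ = (-1) - (-3)·((-1) - (-2))/((-3) - 26) = -32/29.
p(-1) = -3, p(-32/29) = -34398/24389. u₃ = (-32/29) - (-34398/24389)·((-32/29) - (-1))/((-34398/24389) - (-3)) = -15446/12923.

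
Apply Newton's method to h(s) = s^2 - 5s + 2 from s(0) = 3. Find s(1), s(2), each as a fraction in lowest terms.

s(1) = 7, s(2) = 47/9

h'(s) = 2s - 5.
h(3) = -4, h'(3) = 1, so s(1) = 3 - (-4)/1 = 7.
h(7) = 16, h'(7) = 9, so s(2) = 7 - 16/9 = 47/9.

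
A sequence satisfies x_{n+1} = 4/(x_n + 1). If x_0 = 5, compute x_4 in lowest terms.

x_1 = 4/(5 + 1) = 2/3.
x_2 = 4/(2/3 + 1) = 12/5.
x_3 = 4/(12/5 + 1) = 20/17.
x_4 = 4/(20/17 + 1) = 68/37.

68/37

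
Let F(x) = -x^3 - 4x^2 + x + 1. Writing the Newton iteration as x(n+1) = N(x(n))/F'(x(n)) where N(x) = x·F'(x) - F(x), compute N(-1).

-3

F'(x) = -3x^2 - 8x + 1.
N(x) = x·F'(x) - F(x) = x·(-3x^2 - 8x + 1) - (-x^3 - 4x^2 + x + 1) = -2x^3 - 4x^2 - 1.
N(-1) = -3.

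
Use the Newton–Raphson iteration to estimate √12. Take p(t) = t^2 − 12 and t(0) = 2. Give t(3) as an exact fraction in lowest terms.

p'(t) = 2t.
p(2) = −8, p'(2) = 4, so t(1) = 2 − (−8)/4 = 4.
p(4) = 4, p'(4) = 8, so t(2) = 4 − 4/8 = 7/2.
p(7/2) = 1/4, p'(7/2) = 7, so t(3) = (7/2) − (1/4)/7 = 97/28.

97/28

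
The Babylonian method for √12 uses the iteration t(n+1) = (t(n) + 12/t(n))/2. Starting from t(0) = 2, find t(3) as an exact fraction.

97/28

t(1) = (2 + 12/2)/2 = 4.
t(2) = (4 + 12/4)/2 = 7/2.
t(3) = (7/2 + 12/(7/2))/2 = 97/28.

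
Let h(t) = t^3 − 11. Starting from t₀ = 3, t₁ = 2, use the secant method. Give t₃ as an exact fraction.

h(3) = 16, h(2) = −3. t₂ = 2 − (−3)·(2 − 3)/((−3) − 16) = 41/19.
h(2) = −3, h(41/19) = −6528/6859. t₃ = (41/19) − (−6528/6859)·((41/19) − 2)/((−6528/6859) − (−3)) = 3483/1561.

3483/1561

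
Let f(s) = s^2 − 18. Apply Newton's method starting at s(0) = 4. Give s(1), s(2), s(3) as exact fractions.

f'(s) = 2s.
f(4) = −2, f'(4) = 8, so s(1) = 4 − (−2)/8 = 17/4.
f(17/4) = 1/16, f'(17/4) = 17/2, so s(2) = (17/4) − (1/16)/(17/2) = 577/136.
f(577/136) = 1/18496, f'(577/136) = 577/68, so s(3) = (577/136) − (1/18496)/(577/68) = 665857/156944.

s(1) = 17/4, s(2) = 577/136, s(3) = 665857/156944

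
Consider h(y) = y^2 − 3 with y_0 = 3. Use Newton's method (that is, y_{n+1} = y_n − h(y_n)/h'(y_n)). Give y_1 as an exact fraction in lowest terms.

2

h'(y) = 2y.
h(3) = 6, h'(3) = 6, so y_1 = 3 − 6/6 = 2.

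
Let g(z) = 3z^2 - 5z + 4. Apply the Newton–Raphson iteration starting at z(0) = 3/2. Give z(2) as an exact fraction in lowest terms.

661/224

g'(z) = 6z - 5.
g(3/2) = 13/4, g'(3/2) = 4, so z(1) = (3/2) - (13/4)/4 = 11/16.
g(11/16) = 507/256, g'(11/16) = -7/8, so z(2) = (11/16) - (507/256)/(-7/8) = 661/224.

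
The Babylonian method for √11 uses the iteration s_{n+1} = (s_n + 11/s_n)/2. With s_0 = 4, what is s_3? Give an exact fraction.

s_1 = (4 + 11/4)/2 = 27/8.
s_2 = (27/8 + 11/(27/8))/2 = 1433/432.
s_3 = (1433/432 + 11/(1433/432))/2 = 4106353/1238112.

4106353/1238112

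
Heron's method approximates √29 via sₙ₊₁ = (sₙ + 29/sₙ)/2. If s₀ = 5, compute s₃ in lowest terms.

s₁ = (5 + 29/5)/2 = 27/5.
s₂ = (27/5 + 29/(27/5))/2 = 727/135.
s₃ = (727/135 + 29/(727/135))/2 = 528527/98145.

528527/98145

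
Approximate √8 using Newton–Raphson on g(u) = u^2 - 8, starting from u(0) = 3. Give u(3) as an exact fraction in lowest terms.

665857/235416

g'(u) = 2u.
g(3) = 1, g'(3) = 6, so u(1) = 3 - 1/6 = 17/6.
g(17/6) = 1/36, g'(17/6) = 17/3, so u(2) = (17/6) - (1/36)/(17/3) = 577/204.
g(577/204) = 1/41616, g'(577/204) = 577/102, so u(3) = (577/204) - (1/41616)/(577/102) = 665857/235416.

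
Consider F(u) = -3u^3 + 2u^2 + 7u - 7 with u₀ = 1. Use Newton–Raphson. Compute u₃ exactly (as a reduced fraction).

F'(u) = -9u^2 + 4u + 7.
F(1) = -1, F'(1) = 2, so u₁ = 1 - (-1)/2 = 3/2.
F(3/2) = -17/8, F'(3/2) = -29/4, so u₂ = (3/2) - (-17/8)/(-29/4) = 35/29.
F(35/29) = -22253/24389, F'(35/29) = -1078/841, so u₃ = (35/29) - (-22253/24389)/(-1078/841) = 201/406.

201/406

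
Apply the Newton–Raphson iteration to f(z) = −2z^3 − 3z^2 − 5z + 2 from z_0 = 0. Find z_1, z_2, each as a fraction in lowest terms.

z_1 = 2/5, z_2 = 18/55

f'(z) = −6z^2 − 6z − 5.
f(0) = 2, f'(0) = −5, so z_1 = 0 − 2/(−5) = 2/5.
f(2/5) = −76/125, f'(2/5) = −209/25, so z_2 = (2/5) − (−76/125)/(−209/25) = 18/55.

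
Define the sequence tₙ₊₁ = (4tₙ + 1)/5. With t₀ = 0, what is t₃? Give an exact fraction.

t₁ = (4·0 + 1)/5 = 1/5.
t₂ = (4·(1/5) + 1)/5 = 9/25.
t₃ = (4·(9/25) + 1)/5 = 61/125.

61/125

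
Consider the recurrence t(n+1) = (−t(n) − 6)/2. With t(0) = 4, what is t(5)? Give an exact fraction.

t(1) = (−4 − 6)/2 = −5.
t(2) = (−(−5) − 6)/2 = −1/2.
t(3) = (−(−1/2) − 6)/2 = −11/4.
t(4) = (−(−11/4) − 6)/2 = −13/8.
t(5) = (−(−13/8) − 6)/2 = −35/16.

−35/16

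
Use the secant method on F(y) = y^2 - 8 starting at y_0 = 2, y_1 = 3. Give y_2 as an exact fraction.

14/5

F(2) = -4, F(3) = 1. y_2 = 3 - 1·(3 - 2)/(1 - (-4)) = 14/5.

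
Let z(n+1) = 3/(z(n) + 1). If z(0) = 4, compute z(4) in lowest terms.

z(1) = 3/(4 + 1) = 3/5.
z(2) = 3/(3/5 + 1) = 15/8.
z(3) = 3/(15/8 + 1) = 24/23.
z(4) = 3/(24/23 + 1) = 69/47.

69/47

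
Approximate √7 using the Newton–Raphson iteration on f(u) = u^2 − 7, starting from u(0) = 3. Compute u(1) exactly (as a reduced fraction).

8/3

f'(u) = 2u.
f(3) = 2, f'(3) = 6, so u(1) = 3 − 2/6 = 8/3.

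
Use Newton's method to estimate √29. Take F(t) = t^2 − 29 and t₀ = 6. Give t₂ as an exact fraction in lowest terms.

F'(t) = 2t.
F(6) = 7, F'(6) = 12, so t₁ = 6 − 7/12 = 65/12.
F(65/12) = 49/144, F'(65/12) = 65/6, so t₂ = (65/12) − (49/144)/(65/6) = 8401/1560.

8401/1560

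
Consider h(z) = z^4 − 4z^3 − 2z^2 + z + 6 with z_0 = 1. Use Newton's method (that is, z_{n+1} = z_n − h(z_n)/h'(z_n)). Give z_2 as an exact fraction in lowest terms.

h'(z) = 4z^3 − 12z^2 − 4z + 1.
h(1) = 2, h'(1) = −11, so z_1 = 1 − 2/(−11) = 13/11.
h(13/11) = −3856/14641, h'(13/11) = −18481/1331, so z_2 = (13/11) − (−3856/14641)/(−18481/1331) = 236397/203291.

236397/203291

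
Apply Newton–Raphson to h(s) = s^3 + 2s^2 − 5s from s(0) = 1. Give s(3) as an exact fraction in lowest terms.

h'(s) = 3s^2 + 4s − 5.
h(1) = −2, h'(1) = 2, so s(1) = 1 − (−2)/2 = 2.
h(2) = 6, h'(2) = 15, so s(2) = 2 − 6/15 = 8/5.
h(8/5) = 152/125, h'(8/5) = 227/25, so s(3) = (8/5) − (152/125)/(227/25) = 1664/1135.

1664/1135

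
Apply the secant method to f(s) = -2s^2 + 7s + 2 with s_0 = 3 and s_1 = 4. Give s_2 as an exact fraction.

f(3) = 5, f(4) = -2. s_2 = 4 - (-2)·(4 - 3)/((-2) - 5) = 26/7.

26/7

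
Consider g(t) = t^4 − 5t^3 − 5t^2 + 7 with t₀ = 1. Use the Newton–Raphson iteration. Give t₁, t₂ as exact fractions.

g'(t) = 4t^3 − 15t^2 − 10t.
g(1) = −2, g'(1) = −21, so t₁ = 1 − (−2)/(−21) = 19/21.
g(19/21) = −24512/194481, g'(19/21) = −170069/9261, so t₂ = (19/21) − (−24512/194481)/(−170069/9261) = 1068933/1190483.

t₁ = 19/21, t₂ = 1068933/1190483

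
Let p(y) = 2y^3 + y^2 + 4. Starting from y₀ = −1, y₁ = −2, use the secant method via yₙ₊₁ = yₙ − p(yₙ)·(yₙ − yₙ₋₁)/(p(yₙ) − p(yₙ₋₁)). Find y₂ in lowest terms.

p(−1) = 3, p(−2) = −8. y₂ = (−2) − (−8)·((−2) − (−1))/((−8) − 3) = −14/11.

−14/11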